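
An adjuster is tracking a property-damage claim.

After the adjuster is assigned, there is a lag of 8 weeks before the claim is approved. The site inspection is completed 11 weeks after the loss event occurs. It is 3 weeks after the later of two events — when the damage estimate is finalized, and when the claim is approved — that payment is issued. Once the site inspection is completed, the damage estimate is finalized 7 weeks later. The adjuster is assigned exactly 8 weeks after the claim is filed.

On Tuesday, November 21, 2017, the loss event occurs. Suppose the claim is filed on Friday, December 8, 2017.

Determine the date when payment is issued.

Friday, April 20, 2018

The loss event occurs: Nov 21, 2017.
The site inspection is completed: Nov 21, 2017 + 11 weeks = Feb 6, 2018.
The damage estimate is finalized: Feb 6, 2018 + 7 weeks = Mar 27, 2018.
The claim is filed: Dec 8, 2017.
The adjuster is assigned: Dec 8, 2017 + 8 weeks = Feb 2, 2018.
The claim is approved: Feb 2, 2018 + 8 weeks = Mar 30, 2018.
Both prerequisites met — the damage estimate is finalized (Mar 27, 2018), the claim is approved (Mar 30, 2018); the later is Mar 30, 2018.
Payment is issued: Mar 30, 2018 + 3 weeks = Apr 20, 2018.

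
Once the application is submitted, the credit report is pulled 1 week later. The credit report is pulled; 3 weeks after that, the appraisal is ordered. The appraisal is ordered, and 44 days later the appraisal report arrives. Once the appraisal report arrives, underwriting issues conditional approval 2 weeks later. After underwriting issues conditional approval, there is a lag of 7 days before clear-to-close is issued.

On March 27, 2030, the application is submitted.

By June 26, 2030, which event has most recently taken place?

The application is submitted: Mar 27, 2030.
The credit report is pulled: Mar 27, 2030 + 1 week = Apr 3, 2030.
The appraisal is ordered: Apr 3, 2030 + 3 weeks = Apr 24, 2030.
The appraisal report arrives: Apr 24, 2030 + 44 days = Jun 7, 2030.
Underwriting issues conditional approval: Jun 7, 2030 + 2 weeks = Jun 21, 2030.
Clear-to-close is issued: Jun 21, 2030 + 7 days = Jun 28, 2030.
Jun 26, 2030 falls between when underwriting issues conditional approval (Jun 21, 2030) and when clear-to-close is issued (Jun 28, 2030).

Underwriting issues conditional approval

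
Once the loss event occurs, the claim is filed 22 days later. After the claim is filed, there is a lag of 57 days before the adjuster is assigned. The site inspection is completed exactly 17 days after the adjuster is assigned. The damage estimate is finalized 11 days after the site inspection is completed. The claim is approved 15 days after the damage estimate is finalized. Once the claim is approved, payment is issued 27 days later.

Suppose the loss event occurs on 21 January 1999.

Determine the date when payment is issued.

The loss event occurs: Jan 21, 1999.
The claim is filed: Jan 21, 1999 + 22 days = Feb 12, 1999.
The adjuster is assigned: Feb 12, 1999 + 57 days = Apr 10, 1999.
The site inspection is completed: Apr 10, 1999 + 17 days = Apr 27, 1999.
The damage estimate is finalized: Apr 27, 1999 + 11 days = May 8, 1999.
The claim is approved: May 8, 1999 + 15 days = May 23, 1999.
Payment is issued: May 23, 1999 + 27 days = Jun 19, 1999.

19 June 1999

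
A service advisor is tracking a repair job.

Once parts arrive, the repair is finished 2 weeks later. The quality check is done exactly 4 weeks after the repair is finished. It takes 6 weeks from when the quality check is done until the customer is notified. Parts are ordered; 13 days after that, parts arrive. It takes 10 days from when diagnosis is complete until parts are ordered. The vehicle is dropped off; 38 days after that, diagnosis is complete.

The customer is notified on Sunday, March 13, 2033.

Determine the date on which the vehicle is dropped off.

The customer is notified: Mar 13, 2033.
The quality check is done: Mar 13, 2033 − 6 weeks = Jan 30, 2033.
The repair is finished: Jan 30, 2033 − 4 weeks = Jan 2, 2033.
Parts arrive: Jan 2, 2033 − 2 weeks = Dec 19, 2032.
Parts are ordered: Dec 19, 2032 − 13 days = Dec 6, 2032.
Diagnosis is complete: Dec 6, 2032 − 10 days = Nov 26, 2032.
The vehicle is dropped off: Nov 26, 2032 − 38 days = Oct 19, 2032.

Tuesday, October 19, 2032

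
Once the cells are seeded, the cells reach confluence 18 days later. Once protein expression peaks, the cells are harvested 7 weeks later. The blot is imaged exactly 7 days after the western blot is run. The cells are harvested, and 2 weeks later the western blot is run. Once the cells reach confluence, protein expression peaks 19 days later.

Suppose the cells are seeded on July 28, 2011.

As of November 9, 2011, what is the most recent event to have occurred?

The cells are seeded: Jul 28, 2011.
The cells reach confluence: Jul 28, 2011 + 18 days = Aug 15, 2011.
Protein expression peaks: Aug 15, 2011 + 19 days = Sep 3, 2011.
The cells are harvested: Sep 3, 2011 + 7 weeks = Oct 22, 2011.
The western blot is run: Oct 22, 2011 + 2 weeks = Nov 5, 2011.
The blot is imaged: Nov 5, 2011 + 7 days = Nov 12, 2011.
Nov 9, 2011 falls between when the western blot is run (Nov 5, 2011) and when the blot is imaged (Nov 12, 2011).

The western blot is run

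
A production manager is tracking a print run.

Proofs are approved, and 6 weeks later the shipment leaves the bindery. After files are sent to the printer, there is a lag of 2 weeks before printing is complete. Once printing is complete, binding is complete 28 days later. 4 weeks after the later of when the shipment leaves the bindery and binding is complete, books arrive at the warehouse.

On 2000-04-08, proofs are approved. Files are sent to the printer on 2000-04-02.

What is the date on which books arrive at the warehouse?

Proofs are approved: Apr 8, 2000.
The shipment leaves the bindery: Apr 8, 2000 + 6 weeks = May 20, 2000.
Files are sent to the printer: Apr 2, 2000.
Printing is complete: Apr 2, 2000 + 2 weeks = Apr 16, 2000.
Binding is complete: Apr 16, 2000 + 28 days = May 14, 2000.
Both prerequisites met — the shipment leaves the bindery (May 20, 2000), binding is complete (May 14, 2000); the later is May 20, 2000.
Books arrive at the warehouse: May 20, 2000 + 4 weeks = Jun 17, 2000.

2000-06-17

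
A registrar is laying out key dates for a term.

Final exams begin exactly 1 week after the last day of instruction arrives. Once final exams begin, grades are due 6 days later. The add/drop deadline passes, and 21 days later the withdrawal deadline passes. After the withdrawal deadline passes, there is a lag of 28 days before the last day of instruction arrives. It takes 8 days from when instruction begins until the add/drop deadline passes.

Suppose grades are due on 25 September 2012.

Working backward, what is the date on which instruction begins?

17 July 2012

Grades are due: Sep 25, 2012.
Final exams begin: Sep 25, 2012 − 6 days = Sep 19, 2012.
The last day of instruction arrives: Sep 19, 2012 − 1 week = Sep 12, 2012.
The withdrawal deadline passes: Sep 12, 2012 − 28 days = Aug 15, 2012.
The add/drop deadline passes: Aug 15, 2012 − 21 days = Jul 25, 2012.
Instruction begins: Jul 25, 2012 − 8 days = Jul 17, 2012.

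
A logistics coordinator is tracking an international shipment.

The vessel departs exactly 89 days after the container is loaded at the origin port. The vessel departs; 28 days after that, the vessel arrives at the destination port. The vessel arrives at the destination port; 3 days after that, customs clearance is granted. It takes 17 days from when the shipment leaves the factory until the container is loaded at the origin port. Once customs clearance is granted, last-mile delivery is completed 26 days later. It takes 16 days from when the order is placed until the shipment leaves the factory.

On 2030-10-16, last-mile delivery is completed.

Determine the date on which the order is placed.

2030-04-20

Last-mile delivery is completed: Oct 16, 2030.
Customs clearance is granted: Oct 16, 2030 − 26 days = Sep 20, 2030.
The vessel arrives at the destination port: Sep 20, 2030 − 3 days = Sep 17, 2030.
The vessel departs: Sep 17, 2030 − 28 days = Aug 20, 2030.
The container is loaded at the origin port: Aug 20, 2030 − 89 days = May 23, 2030.
The shipment leaves the factory: May 23, 2030 − 17 days = May 6, 2030.
The order is placed: May 6, 2030 − 16 days = Apr 20, 2030.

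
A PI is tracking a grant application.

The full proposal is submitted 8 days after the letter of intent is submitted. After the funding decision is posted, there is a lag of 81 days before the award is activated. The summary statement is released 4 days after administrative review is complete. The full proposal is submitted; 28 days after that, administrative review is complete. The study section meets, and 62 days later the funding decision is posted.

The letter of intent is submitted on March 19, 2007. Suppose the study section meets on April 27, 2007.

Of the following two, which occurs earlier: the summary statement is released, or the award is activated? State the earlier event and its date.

The letter of intent is submitted: Mar 19, 2007.
The full proposal is submitted: Mar 19, 2007 + 8 days = Mar 27, 2007.
Administrative review is complete: Mar 27, 2007 + 28 days = Apr 24, 2007.
The summary statement is released: Apr 24, 2007 + 4 days = Apr 28, 2007.
The study section meets: Apr 27, 2007.
The funding decision is posted: Apr 27, 2007 + 62 days = Jun 28, 2007.
The award is activated: Jun 28, 2007 + 81 days = Sep 17, 2007.
Comparing: the summary statement is released on Apr 28, 2007 vs the award is activated on Sep 17, 2007. Earlier: the summary statement is released.

The summary statement is released — April 28, 2007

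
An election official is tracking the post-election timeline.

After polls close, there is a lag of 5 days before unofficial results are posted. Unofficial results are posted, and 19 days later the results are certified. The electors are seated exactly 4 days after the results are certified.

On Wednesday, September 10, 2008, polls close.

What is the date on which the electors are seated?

Wednesday, October 8, 2008

Polls close: Sep 10, 2008.
Unofficial results are posted: Sep 10, 2008 + 5 days = Sep 15, 2008.
The results are certified: Sep 15, 2008 + 19 days = Oct 4, 2008.
The electors are seated: Oct 4, 2008 + 4 days = Oct 8, 2008.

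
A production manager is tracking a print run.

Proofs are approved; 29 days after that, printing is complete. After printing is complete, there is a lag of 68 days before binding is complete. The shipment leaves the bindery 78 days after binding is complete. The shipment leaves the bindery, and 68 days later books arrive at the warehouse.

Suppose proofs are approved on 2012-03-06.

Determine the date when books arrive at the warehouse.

2012-11-04

Proofs are approved: Mar 6, 2012.
Printing is complete: Mar 6, 2012 + 29 days = Apr 4, 2012.
Binding is complete: Apr 4, 2012 + 68 days = Jun 11, 2012.
The shipment leaves the bindery: Jun 11, 2012 + 78 days = Aug 28, 2012.
Books arrive at the warehouse: Aug 28, 2012 + 68 days = Nov 4, 2012.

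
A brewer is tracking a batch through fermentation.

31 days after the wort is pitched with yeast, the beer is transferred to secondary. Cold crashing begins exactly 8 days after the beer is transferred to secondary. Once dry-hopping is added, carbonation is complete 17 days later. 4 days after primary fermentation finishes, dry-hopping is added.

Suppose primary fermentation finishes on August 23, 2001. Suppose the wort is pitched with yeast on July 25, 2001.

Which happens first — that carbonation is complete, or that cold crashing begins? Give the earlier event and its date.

Primary fermentation finishes: Aug 23, 2001.
Dry-hopping is added: Aug 23, 2001 + 4 days = Aug 27, 2001.
Carbonation is complete: Aug 27, 2001 + 17 days = Sep 13, 2001.
The wort is pitched with yeast: Jul 25, 2001.
The beer is transferred to secondary: Jul 25, 2001 + 31 days = Aug 25, 2001.
Cold crashing begins: Aug 25, 2001 + 8 days = Sep 2, 2001.
Comparing: carbonation is complete on Sep 13, 2001 vs cold crashing begins on Sep 2, 2001. Earlier: cold crashing begins.

Cold crashing begins — September 2, 2001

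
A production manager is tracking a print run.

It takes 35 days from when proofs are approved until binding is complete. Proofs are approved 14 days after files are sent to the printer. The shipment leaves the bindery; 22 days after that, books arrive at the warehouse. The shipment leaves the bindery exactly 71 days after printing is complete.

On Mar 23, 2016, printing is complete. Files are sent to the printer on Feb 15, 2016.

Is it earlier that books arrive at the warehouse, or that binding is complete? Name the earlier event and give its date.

Binding is complete — Apr 4, 2016

Printing is complete: Mar 23, 2016.
The shipment leaves the bindery: Mar 23, 2016 + 71 days = Jun 2, 2016.
Books arrive at the warehouse: Jun 2, 2016 + 22 days = Jun 24, 2016.
Files are sent to the printer: Feb 15, 2016.
Proofs are approved: Feb 15, 2016 + 14 days = Feb 29, 2016.
Binding is complete: Feb 29, 2016 + 35 days = Apr 4, 2016.
Comparing: books arrive at the warehouse on Jun 24, 2016 vs binding is complete on Apr 4, 2016. Earlier: binding is complete.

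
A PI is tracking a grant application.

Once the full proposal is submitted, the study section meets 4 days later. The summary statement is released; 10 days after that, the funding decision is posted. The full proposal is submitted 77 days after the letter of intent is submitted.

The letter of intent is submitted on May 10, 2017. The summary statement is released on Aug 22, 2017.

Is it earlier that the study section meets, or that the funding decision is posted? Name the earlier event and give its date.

The study section meets — Jul 30, 2017

The letter of intent is submitted: May 10, 2017.
The full proposal is submitted: May 10, 2017 + 77 days = Jul 26, 2017.
The study section meets: Jul 26, 2017 + 4 days = Jul 30, 2017.
The summary statement is released: Aug 22, 2017.
The funding decision is posted: Aug 22, 2017 + 10 days = Sep 1, 2017.
Comparing: the study section meets on Jul 30, 2017 vs the funding decision is posted on Sep 1, 2017. Earlier: the study section meets.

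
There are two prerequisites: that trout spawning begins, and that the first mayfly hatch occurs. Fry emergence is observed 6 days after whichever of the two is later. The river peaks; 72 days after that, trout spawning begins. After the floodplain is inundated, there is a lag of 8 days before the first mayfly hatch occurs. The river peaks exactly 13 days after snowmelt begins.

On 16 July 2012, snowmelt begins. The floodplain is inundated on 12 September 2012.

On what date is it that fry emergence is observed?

15 October 2012

Snowmelt begins: Jul 16, 2012.
The river peaks: Jul 16, 2012 + 13 days = Jul 29, 2012.
Trout spawning begins: Jul 29, 2012 + 72 days = Oct 9, 2012.
The floodplain is inundated: Sep 12, 2012.
The first mayfly hatch occurs: Sep 12, 2012 + 8 days = Sep 20, 2012.
Both prerequisites met — trout spawning begins (Oct 9, 2012), the first mayfly hatch occurs (Sep 20, 2012); the later is Oct 9, 2012.
Fry emergence is observed: Oct 9, 2012 + 6 days = Oct 15, 2012.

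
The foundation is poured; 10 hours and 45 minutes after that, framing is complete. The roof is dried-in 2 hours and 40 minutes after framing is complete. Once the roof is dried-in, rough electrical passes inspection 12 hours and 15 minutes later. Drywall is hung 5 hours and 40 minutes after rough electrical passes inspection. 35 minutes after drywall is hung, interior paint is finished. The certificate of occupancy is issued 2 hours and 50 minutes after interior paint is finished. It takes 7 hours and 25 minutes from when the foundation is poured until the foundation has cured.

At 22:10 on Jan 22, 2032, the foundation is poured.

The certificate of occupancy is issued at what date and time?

The foundation is poured: 22:10 Jan 22, 2032.
Framing is complete: 22:10 Jan 22, 2032 + 10h45m = 08:55 Jan 23, 2032.
The roof is dried-in: 08:55 Jan 23, 2032 + 2h40m = 11:35 Jan 23, 2032.
Rough electrical passes inspection: 11:35 Jan 23, 2032 + 12h15m = 23:50 Jan 23, 2032.
Drywall is hung: 23:50 Jan 23, 2032 + 5h40m = 05:30 Jan 24, 2032.
Interior paint is finished: 05:30 Jan 24, 2032 + 35m = 06:05 Jan 24, 2032.
The certificate of occupancy is issued: 06:05 Jan 24, 2032 + 2h50m = 08:55 Jan 24, 2032.

08:55 on Jan 24, 2032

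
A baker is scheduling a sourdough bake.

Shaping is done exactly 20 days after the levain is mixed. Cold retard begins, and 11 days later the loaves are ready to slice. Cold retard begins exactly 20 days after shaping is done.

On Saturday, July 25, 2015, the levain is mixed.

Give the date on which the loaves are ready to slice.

The levain is mixed: Jul 25, 2015.
Shaping is done: Jul 25, 2015 + 20 days = Aug 14, 2015.
Cold retard begins: Aug 14, 2015 + 20 days = Sep 3, 2015.
The loaves are ready to slice: Sep 3, 2015 + 11 days = Sep 14, 2015.

Monday, September 14, 2015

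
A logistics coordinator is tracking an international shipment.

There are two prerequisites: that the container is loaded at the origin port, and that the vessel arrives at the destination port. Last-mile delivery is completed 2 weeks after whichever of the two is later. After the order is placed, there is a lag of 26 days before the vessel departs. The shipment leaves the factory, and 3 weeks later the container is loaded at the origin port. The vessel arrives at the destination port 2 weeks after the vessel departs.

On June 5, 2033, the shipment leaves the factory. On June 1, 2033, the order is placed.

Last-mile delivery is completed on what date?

July 25, 2033

The shipment leaves the factory: Jun 5, 2033.
The container is loaded at the origin port: Jun 5, 2033 + 3 weeks = Jun 26, 2033.
The order is placed: Jun 1, 2033.
The vessel departs: Jun 1, 2033 + 26 days = Jun 27, 2033.
The vessel arrives at the destination port: Jun 27, 2033 + 2 weeks = Jul 11, 2033.
Both prerequisites met — the container is loaded at the origin port (Jun 26, 2033), the vessel arrives at the destination port (Jul 11, 2033); the later is Jul 11, 2033.
Last-mile delivery is completed: Jul 11, 2033 + 2 weeks = Jul 25, 2033.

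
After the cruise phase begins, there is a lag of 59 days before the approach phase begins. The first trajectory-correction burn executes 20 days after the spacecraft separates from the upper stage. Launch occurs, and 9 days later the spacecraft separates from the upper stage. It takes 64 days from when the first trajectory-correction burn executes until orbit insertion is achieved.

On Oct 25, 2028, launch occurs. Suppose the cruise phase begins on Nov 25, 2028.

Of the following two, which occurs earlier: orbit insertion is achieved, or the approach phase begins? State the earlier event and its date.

The approach phase begins — Jan 23, 2029

Launch occurs: Oct 25, 2028.
The spacecraft separates from the upper stage: Oct 25, 2028 + 9 days = Nov 3, 2028.
The first trajectory-correction burn executes: Nov 3, 2028 + 20 days = Nov 23, 2028.
Orbit insertion is achieved: Nov 23, 2028 + 64 days = Jan 26, 2029.
The cruise phase begins: Nov 25, 2028.
The approach phase begins: Nov 25, 2028 + 59 days = Jan 23, 2029.
Comparing: orbit insertion is achieved on Jan 26, 2029 vs the approach phase begins on Jan 23, 2029. Earlier: the approach phase begins.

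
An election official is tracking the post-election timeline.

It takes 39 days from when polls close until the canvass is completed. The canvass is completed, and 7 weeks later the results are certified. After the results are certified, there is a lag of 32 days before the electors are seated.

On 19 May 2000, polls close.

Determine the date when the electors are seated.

Polls close: May 19, 2000.
The canvass is completed: May 19, 2000 + 39 days = Jun 27, 2000.
The results are certified: Jun 27, 2000 + 7 weeks = Aug 15, 2000.
The electors are seated: Aug 15, 2000 + 32 days = Sep 16, 2000.

16 September 2000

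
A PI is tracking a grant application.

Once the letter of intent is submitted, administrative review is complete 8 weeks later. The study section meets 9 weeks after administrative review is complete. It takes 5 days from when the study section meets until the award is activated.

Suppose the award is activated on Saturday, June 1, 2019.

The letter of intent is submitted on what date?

The award is activated: Jun 1, 2019.
The study section meets: Jun 1, 2019 − 5 days = May 27, 2019.
Administrative review is complete: May 27, 2019 − 9 weeks = Mar 25, 2019.
The letter of intent is submitted: Mar 25, 2019 − 8 weeks = Jan 28, 2019.

Monday, January 28, 2019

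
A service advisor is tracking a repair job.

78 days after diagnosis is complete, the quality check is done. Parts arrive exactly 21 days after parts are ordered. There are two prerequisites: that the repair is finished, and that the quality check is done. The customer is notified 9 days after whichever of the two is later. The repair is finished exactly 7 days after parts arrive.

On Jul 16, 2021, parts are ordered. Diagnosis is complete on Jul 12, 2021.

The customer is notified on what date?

Oct 7, 2021

Parts are ordered: Jul 16, 2021.
Parts arrive: Jul 16, 2021 + 21 days = Aug 6, 2021.
The repair is finished: Aug 6, 2021 + 7 days = Aug 13, 2021.
Diagnosis is complete: Jul 12, 2021.
The quality check is done: Jul 12, 2021 + 78 days = Sep 28, 2021.
Both prerequisites met — the repair is finished (Aug 13, 2021), the quality check is done (Sep 28, 2021); the later is Sep 28, 2021.
The customer is notified: Sep 28, 2021 + 9 days = Oct 7, 2021.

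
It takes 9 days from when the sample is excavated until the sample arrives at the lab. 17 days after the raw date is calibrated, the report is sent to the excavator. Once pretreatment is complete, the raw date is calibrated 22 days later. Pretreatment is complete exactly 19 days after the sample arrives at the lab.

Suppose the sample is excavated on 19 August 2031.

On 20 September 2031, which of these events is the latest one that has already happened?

The sample is excavated: Aug 19, 2031.
The sample arrives at the lab: Aug 19, 2031 + 9 days = Aug 28, 2031.
Pretreatment is complete: Aug 28, 2031 + 19 days = Sep 16, 2031.
The raw date is calibrated: Sep 16, 2031 + 22 days = Oct 8, 2031.
The report is sent to the excavator: Oct 8, 2031 + 17 days = Oct 25, 2031.
Sep 20, 2031 falls between when pretreatment is complete (Sep 16, 2031) and when the raw date is calibrated (Oct 8, 2031).

Pretreatment is complete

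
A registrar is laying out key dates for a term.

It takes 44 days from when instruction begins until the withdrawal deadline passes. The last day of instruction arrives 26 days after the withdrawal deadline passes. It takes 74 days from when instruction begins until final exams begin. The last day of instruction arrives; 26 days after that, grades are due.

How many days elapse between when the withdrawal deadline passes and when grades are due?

52 days

Causal path: the withdrawal deadline passes → the last day of instruction arrives → grades are due.
Total delay along the path: 26 + 26 = 52 days.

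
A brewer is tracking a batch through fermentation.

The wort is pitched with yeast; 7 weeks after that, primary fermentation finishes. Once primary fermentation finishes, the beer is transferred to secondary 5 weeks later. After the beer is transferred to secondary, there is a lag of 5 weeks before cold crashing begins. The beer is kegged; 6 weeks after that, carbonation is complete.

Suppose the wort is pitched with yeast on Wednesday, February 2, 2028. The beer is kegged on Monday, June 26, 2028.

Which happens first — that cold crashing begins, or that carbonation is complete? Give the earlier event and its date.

Cold crashing begins — Wednesday, May 31, 2028

The wort is pitched with yeast: Feb 2, 2028.
Primary fermentation finishes: Feb 2, 2028 + 7 weeks = Mar 22, 2028.
The beer is transferred to secondary: Mar 22, 2028 + 5 weeks = Apr 26, 2028.
Cold crashing begins: Apr 26, 2028 + 5 weeks = May 31, 2028.
The beer is kegged: Jun 26, 2028.
Carbonation is complete: Jun 26, 2028 + 6 weeks = Aug 7, 2028.
Comparing: cold crashing begins on May 31, 2028 vs carbonation is complete on Aug 7, 2028. Earlier: cold crashing begins.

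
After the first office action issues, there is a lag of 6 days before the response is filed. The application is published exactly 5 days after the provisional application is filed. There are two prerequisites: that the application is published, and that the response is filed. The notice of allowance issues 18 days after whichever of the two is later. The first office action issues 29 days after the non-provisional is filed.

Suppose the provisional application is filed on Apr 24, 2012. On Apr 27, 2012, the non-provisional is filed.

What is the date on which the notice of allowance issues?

Jun 19, 2012

The provisional application is filed: Apr 24, 2012.
The application is published: Apr 24, 2012 + 5 days = Apr 29, 2012.
The non-provisional is filed: Apr 27, 2012.
The first office action issues: Apr 27, 2012 + 29 days = May 26, 2012.
The response is filed: May 26, 2012 + 6 days = Jun 1, 2012.
Both prerequisites met — the application is published (Apr 29, 2012), the response is filed (Jun 1, 2012); the later is Jun 1, 2012.
The notice of allowance issues: Jun 1, 2012 + 18 days = Jun 19, 2012.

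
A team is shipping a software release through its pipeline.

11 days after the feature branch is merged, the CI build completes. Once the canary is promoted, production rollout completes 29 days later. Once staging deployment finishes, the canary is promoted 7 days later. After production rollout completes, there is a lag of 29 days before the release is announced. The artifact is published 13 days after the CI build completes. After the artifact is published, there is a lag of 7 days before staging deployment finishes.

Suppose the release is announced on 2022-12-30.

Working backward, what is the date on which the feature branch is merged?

2022-09-25

The release is announced: Dec 30, 2022.
Production rollout completes: Dec 30, 2022 − 29 days = Dec 1, 2022.
The canary is promoted: Dec 1, 2022 − 29 days = Nov 2, 2022.
Staging deployment finishes: Nov 2, 2022 − 7 days = Oct 26, 2022.
The artifact is published: Oct 26, 2022 − 7 days = Oct 19, 2022.
The CI build completes: Oct 19, 2022 − 13 days = Oct 6, 2022.
The feature branch is merged: Oct 6, 2022 − 11 days = Sep 25, 2022.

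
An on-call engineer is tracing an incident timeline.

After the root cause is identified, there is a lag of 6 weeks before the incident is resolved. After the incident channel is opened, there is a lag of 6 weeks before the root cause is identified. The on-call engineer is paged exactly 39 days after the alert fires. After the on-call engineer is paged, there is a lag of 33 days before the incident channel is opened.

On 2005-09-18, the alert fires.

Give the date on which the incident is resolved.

2006-02-21

The alert fires: Sep 18, 2005.
The on-call engineer is paged: Sep 18, 2005 + 39 days = Oct 27, 2005.
The incident channel is opened: Oct 27, 2005 + 33 days = Nov 29, 2005.
The root cause is identified: Nov 29, 2005 + 6 weeks = Jan 10, 2006.
The incident is resolved: Jan 10, 2006 + 6 weeks = Feb 21, 2006.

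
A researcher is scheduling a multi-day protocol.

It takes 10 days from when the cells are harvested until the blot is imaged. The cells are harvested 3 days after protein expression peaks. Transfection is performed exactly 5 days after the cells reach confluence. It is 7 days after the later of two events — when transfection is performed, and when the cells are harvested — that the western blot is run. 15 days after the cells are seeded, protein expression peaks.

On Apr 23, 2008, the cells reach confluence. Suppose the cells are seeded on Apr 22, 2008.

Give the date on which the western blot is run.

May 17, 2008

The cells reach confluence: Apr 23, 2008.
Transfection is performed: Apr 23, 2008 + 5 days = Apr 28, 2008.
The cells are seeded: Apr 22, 2008.
Protein expression peaks: Apr 22, 2008 + 15 days = May 7, 2008.
The cells are harvested: May 7, 2008 + 3 days = May 10, 2008.
Both prerequisites met — transfection is performed (Apr 28, 2008), the cells are harvested (May 10, 2008); the later is May 10, 2008.
The western blot is run: May 10, 2008 + 7 days = May 17, 2008.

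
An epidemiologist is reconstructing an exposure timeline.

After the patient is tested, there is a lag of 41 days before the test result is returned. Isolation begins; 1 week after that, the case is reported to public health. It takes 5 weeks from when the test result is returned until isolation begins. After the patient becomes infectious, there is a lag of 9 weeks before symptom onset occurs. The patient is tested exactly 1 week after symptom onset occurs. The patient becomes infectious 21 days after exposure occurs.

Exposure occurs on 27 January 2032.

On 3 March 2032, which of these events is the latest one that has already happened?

The patient becomes infectious

Exposure occurs: Jan 27, 2032.
The patient becomes infectious: Jan 27, 2032 + 21 days = Feb 17, 2032.
Symptom onset occurs: Feb 17, 2032 + 9 weeks = Apr 20, 2032.
The patient is tested: Apr 20, 2032 + 1 week = Apr 27, 2032.
The test result is returned: Apr 27, 2032 + 41 days = Jun 7, 2032.
Isolation begins: Jun 7, 2032 + 5 weeks = Jul 12, 2032.
The case is reported to public health: Jul 12, 2032 + 1 week = Jul 19, 2032.
Mar 3, 2032 falls between when the patient becomes infectious (Feb 17, 2032) and when symptom onset occurs (Apr 20, 2032).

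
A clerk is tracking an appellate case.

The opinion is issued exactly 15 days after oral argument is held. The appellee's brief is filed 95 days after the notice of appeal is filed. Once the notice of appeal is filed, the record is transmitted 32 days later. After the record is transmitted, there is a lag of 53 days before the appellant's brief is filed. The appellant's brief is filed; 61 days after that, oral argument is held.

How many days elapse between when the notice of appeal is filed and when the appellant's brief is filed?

Causal path: the notice of appeal is filed → the record is transmitted → the appellant's brief is filed.
Total delay along the path: 32 + 53 = 85 days.

85 days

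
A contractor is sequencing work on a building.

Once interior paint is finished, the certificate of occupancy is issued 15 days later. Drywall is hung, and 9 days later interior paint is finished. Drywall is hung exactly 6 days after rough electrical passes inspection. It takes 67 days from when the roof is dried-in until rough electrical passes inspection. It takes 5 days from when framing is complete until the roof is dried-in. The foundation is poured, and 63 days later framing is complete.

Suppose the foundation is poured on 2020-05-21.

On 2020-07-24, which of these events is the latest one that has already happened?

The foundation is poured: May 21, 2020.
Framing is complete: May 21, 2020 + 63 days = Jul 23, 2020.
The roof is dried-in: Jul 23, 2020 + 5 days = Jul 28, 2020.
Rough electrical passes inspection: Jul 28, 2020 + 67 days = Oct 3, 2020.
Drywall is hung: Oct 3, 2020 + 6 days = Oct 9, 2020.
Interior paint is finished: Oct 9, 2020 + 9 days = Oct 18, 2020.
The certificate of occupancy is issued: Oct 18, 2020 + 15 days = Nov 2, 2020.
Jul 24, 2020 falls between when framing is complete (Jul 23, 2020) and when the roof is dried-in (Jul 28, 2020).

Framing is complete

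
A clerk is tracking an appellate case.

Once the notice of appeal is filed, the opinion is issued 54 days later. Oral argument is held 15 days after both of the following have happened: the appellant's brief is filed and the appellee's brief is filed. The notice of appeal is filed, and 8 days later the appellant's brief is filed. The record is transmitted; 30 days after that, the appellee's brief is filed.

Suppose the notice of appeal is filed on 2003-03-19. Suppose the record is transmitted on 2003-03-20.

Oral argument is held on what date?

The notice of appeal is filed: Mar 19, 2003.
The appellant's brief is filed: Mar 19, 2003 + 8 days = Mar 27, 2003.
The record is transmitted: Mar 20, 2003.
The appellee's brief is filed: Mar 20, 2003 + 30 days = Apr 19, 2003.
Both prerequisites met — the appellant's brief is filed (Mar 27, 2003), the appellee's brief is filed (Apr 19, 2003); the later is Apr 19, 2003.
Oral argument is held: Apr 19, 2003 + 15 days = May 4, 2003.

2003-05-04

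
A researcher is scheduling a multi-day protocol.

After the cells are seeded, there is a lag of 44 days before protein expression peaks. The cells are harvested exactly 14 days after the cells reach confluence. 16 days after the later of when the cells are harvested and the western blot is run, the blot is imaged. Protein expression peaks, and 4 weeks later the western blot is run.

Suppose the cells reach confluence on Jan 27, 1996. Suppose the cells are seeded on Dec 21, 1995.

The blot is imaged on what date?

Mar 18, 1996

The cells reach confluence: Jan 27, 1996.
The cells are harvested: Jan 27, 1996 + 14 days = Feb 10, 1996.
The cells are seeded: Dec 21, 1995.
Protein expression peaks: Dec 21, 1995 + 44 days = Feb 3, 1996.
The western blot is run: Feb 3, 1996 + 4 weeks = Mar 2, 1996.
Both prerequisites met — the cells are harvested (Feb 10, 1996), the western blot is run (Mar 2, 1996); the later is Mar 2, 1996.
The blot is imaged: Mar 2, 1996 + 16 days = Mar 18, 1996.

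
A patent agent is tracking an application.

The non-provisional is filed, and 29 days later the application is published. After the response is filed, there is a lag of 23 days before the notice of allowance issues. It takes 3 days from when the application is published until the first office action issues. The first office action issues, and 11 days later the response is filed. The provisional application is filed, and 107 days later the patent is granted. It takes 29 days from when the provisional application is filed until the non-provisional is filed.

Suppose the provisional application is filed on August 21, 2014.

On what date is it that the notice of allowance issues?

November 24, 2014

The provisional application is filed: Aug 21, 2014.
The non-provisional is filed: Aug 21, 2014 + 29 days = Sep 19, 2014.
The application is published: Sep 19, 2014 + 29 days = Oct 18, 2014.
The first office action issues: Oct 18, 2014 + 3 days = Oct 21, 2014.
The response is filed: Oct 21, 2014 + 11 days = Nov 1, 2014.
The notice of allowance issues: Nov 1, 2014 + 23 days = Nov 24, 2014.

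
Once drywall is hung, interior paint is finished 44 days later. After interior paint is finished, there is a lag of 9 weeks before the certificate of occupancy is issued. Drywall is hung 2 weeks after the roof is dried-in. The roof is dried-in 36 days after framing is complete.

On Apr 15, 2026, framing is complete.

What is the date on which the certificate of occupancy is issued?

Sep 19, 2026

Framing is complete: Apr 15, 2026.
The roof is dried-in: Apr 15, 2026 + 36 days = May 21, 2026.
Drywall is hung: May 21, 2026 + 2 weeks = Jun 4, 2026.
Interior paint is finished: Jun 4, 2026 + 44 days = Jul 18, 2026.
The certificate of occupancy is issued: Jul 18, 2026 + 9 weeks = Sep 19, 2026.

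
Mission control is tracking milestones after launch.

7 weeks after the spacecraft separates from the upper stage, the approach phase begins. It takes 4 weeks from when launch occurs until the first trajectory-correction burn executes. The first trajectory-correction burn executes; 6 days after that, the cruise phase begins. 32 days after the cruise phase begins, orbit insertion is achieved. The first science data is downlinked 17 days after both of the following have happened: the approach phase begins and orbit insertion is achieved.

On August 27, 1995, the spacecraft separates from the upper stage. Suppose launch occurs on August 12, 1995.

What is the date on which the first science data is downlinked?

The spacecraft separates from the upper stage: Aug 27, 1995.
The approach phase begins: Aug 27, 1995 + 7 weeks = Oct 15, 1995.
Launch occurs: Aug 12, 1995.
The first trajectory-correction burn executes: Aug 12, 1995 + 4 weeks = Sep 9, 1995.
The cruise phase begins: Sep 9, 1995 + 6 days = Sep 15, 1995.
Orbit insertion is achieved: Sep 15, 1995 + 32 days = Oct 17, 1995.
Both prerequisites met — the approach phase begins (Oct 15, 1995), orbit insertion is achieved (Oct 17, 1995); the later is Oct 17, 1995.
The first science data is downlinked: Oct 17, 1995 + 17 days = Nov 3, 1995.

November 3, 1995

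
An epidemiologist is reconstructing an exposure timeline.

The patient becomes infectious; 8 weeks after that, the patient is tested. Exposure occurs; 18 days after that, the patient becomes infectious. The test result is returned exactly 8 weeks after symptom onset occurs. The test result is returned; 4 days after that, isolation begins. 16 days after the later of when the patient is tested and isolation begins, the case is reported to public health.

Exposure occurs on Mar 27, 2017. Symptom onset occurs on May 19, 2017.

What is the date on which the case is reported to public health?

Exposure occurs: Mar 27, 2017.
The patient becomes infectious: Mar 27, 2017 + 18 days = Apr 14, 2017.
The patient is tested: Apr 14, 2017 + 8 weeks = Jun 9, 2017.
Symptom onset occurs: May 19, 2017.
The test result is returned: May 19, 2017 + 8 weeks = Jul 14, 2017.
Isolation begins: Jul 14, 2017 + 4 days = Jul 18, 2017.
Both prerequisites met — the patient is tested (Jun 9, 2017), isolation begins (Jul 18, 2017); the later is Jul 18, 2017.
The case is reported to public health: Jul 18, 2017 + 16 days = Aug 3, 2017.

Aug 3, 2017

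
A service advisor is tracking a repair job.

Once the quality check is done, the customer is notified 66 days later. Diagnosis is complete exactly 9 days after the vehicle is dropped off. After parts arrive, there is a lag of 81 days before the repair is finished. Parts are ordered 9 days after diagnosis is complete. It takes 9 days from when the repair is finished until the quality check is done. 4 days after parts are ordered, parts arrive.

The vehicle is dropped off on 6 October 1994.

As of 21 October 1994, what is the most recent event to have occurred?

Diagnosis is complete

The vehicle is dropped off: Oct 6, 1994.
Diagnosis is complete: Oct 6, 1994 + 9 days = Oct 15, 1994.
Parts are ordered: Oct 15, 1994 + 9 days = Oct 24, 1994.
Parts arrive: Oct 24, 1994 + 4 days = Oct 28, 1994.
The repair is finished: Oct 28, 1994 + 81 days = Jan 17, 1995.
The quality check is done: Jan 17, 1995 + 9 days = Jan 26, 1995.
The customer is notified: Jan 26, 1995 + 66 days = Apr 2, 1995.
Oct 21, 1994 falls between when diagnosis is complete (Oct 15, 1994) and when parts are ordered (Oct 24, 1994).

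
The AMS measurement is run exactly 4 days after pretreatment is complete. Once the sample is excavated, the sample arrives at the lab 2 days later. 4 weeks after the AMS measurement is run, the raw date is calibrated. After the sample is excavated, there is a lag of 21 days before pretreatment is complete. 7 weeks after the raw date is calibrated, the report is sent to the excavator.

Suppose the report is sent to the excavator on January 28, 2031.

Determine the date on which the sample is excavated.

The report is sent to the excavator: Jan 28, 2031.
The raw date is calibrated: Jan 28, 2031 − 7 weeks = Dec 10, 2030.
The AMS measurement is run: Dec 10, 2030 − 4 weeks = Nov 12, 2030.
Pretreatment is complete: Nov 12, 2030 − 4 days = Nov 8, 2030.
The sample is excavated: Nov 8, 2030 − 21 days = Oct 18, 2030.

October 18, 2030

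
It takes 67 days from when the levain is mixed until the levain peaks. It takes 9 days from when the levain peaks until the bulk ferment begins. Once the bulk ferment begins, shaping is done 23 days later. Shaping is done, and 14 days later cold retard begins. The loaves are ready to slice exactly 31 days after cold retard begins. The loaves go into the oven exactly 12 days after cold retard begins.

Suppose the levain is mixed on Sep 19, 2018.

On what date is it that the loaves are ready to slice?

The levain is mixed: Sep 19, 2018.
The levain peaks: Sep 19, 2018 + 67 days = Nov 25, 2018.
The bulk ferment begins: Nov 25, 2018 + 9 days = Dec 4, 2018.
Shaping is done: Dec 4, 2018 + 23 days = Dec 27, 2018.
Cold retard begins: Dec 27, 2018 + 14 days = Jan 10, 2019.
The loaves are ready to slice: Jan 10, 2019 + 31 days = Feb 10, 2019.

Feb 10, 2019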